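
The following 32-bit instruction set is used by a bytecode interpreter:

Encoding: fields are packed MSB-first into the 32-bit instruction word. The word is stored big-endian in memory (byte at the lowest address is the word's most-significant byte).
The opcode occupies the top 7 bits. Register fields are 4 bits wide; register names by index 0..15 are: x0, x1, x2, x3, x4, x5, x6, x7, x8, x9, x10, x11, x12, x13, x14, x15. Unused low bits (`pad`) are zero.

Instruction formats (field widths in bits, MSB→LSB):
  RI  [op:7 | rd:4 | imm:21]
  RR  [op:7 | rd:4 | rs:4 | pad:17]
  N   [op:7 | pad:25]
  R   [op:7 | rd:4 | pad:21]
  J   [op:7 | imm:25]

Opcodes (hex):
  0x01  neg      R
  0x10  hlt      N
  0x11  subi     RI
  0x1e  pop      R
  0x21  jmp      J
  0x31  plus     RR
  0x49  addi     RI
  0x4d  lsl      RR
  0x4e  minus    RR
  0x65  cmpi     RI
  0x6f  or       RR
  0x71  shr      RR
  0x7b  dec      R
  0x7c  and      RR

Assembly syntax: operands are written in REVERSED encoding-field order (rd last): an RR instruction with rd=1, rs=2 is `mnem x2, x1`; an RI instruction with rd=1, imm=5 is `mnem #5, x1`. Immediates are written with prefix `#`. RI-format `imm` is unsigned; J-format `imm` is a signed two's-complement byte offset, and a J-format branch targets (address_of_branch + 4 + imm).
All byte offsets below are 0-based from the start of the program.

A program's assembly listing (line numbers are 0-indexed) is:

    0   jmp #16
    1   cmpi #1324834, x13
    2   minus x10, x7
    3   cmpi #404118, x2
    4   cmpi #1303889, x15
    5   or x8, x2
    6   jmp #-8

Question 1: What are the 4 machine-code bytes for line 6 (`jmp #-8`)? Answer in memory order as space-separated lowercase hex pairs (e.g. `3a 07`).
L6: jmp op=0x21:7|imm=-8:25 ⇒ 0x43fffff8 ⇒ big 43 ff ff f8

43 ff ff f8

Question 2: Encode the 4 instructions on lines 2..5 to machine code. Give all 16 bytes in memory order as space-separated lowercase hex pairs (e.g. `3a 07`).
9c f4 00 00 ca 46 2a 96 cb f3 e5 51 de 50 00 00

2. minus fields op=0x4e:7|rd=7:4|rs=10:4|pad=0:17 → word 9cf40000h → 9c f4 00 00
3. cmpi fields op=0x65:7|rd=2:4|imm=404118:21 → word ca462a96h → ca 46 2a 96
4. cmpi fields op=0x65:7|rd=15:4|imm=1303889:21 → word cbf3e551h → cb f3 e5 51
5. or fields op=0x6f:7|rd=2:4|rs=8:4|pad=0:17 → word de500000h → de 50 00 00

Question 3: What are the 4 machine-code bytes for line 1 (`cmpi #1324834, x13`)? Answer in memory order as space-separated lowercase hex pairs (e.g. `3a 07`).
line 1 (cmpi): pack op=0x65:7|rd=13:4|imm=1324834:21 = 0xcbb43722; big→ cb b4 37 22

cb b4 37 22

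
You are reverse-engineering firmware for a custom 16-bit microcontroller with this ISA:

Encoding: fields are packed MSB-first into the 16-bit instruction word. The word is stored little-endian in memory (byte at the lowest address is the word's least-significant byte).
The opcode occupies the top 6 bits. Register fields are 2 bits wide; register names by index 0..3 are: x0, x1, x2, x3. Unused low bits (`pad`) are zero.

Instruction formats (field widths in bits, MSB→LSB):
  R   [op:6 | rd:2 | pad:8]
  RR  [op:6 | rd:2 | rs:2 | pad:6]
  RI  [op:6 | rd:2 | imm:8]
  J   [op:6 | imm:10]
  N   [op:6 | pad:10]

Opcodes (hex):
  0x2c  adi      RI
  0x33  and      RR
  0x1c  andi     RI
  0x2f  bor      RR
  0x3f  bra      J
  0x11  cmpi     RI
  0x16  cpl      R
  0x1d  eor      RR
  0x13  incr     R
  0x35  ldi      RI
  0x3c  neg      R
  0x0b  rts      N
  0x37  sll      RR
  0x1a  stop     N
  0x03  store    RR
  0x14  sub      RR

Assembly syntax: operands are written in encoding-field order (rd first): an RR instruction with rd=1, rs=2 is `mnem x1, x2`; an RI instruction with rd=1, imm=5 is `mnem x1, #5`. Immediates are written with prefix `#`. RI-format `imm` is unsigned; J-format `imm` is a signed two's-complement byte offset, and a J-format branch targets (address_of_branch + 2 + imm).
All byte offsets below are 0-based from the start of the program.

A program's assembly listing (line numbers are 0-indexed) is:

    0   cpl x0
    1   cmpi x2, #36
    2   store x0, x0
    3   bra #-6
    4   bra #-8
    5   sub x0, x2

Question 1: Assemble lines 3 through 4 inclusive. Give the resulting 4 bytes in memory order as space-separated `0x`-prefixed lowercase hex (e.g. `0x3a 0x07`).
0xfa 0xff 0xf8 0xff

line 3 (bra): pack op=0x3f:6|imm=-6:10 = 0xfffa; little→ fa ff
line 4 (bra): pack op=0x3f:6|imm=-8:10 = 0xfff8; little→ f8 ff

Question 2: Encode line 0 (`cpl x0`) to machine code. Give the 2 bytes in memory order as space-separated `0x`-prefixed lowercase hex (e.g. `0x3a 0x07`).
0. cpl fields op=0x16:6|rd=0:2|pad=0:8 → word 5800h → 00 58

0x00 0x58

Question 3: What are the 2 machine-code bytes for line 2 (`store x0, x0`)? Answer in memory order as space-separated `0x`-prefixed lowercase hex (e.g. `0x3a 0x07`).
0x00 0x0c

line 2 (store): pack op=0x3:6|rd=0:2|rs=0:2|pad=0:6 = 0x0c00; little→ 00 0c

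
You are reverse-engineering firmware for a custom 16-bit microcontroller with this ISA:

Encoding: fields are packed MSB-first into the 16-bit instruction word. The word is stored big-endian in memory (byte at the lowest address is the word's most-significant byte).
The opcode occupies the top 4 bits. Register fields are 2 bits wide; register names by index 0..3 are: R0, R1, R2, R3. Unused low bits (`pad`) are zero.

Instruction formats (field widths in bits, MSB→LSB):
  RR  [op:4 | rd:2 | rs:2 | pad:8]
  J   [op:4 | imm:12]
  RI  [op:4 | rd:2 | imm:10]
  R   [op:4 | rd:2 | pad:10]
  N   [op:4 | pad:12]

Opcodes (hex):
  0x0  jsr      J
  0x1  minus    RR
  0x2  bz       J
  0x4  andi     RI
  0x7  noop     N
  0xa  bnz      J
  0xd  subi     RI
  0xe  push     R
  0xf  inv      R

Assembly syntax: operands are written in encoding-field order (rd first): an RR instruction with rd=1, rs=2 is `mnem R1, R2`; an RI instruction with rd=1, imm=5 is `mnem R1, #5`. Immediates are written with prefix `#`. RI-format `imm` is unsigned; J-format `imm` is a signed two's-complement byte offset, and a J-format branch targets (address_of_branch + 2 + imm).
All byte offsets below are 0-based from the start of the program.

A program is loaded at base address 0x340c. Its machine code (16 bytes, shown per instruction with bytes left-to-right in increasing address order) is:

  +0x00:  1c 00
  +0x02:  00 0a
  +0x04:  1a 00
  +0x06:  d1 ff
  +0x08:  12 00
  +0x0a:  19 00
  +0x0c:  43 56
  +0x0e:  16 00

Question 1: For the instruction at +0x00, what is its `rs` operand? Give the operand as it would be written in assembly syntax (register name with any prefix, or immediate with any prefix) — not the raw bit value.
[00] 1c 00 → 0x1c00
  op=0x1c00>>12=0x1 ⇒ minus (RR)
  [11:10] rd=3 = R3
  [9:8] rs=0 = R0

R0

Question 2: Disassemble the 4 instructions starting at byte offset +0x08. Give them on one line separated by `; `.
[08] 12 00 → 0x1200
  op=0x1200>>12=0x1 ⇒ minus (RR)
  [11:10] rd=0 = R0
  [9:8] rs=2 = R2
[0a] 19 00 → 0x1900
  op=0x1900>>12=0x1 ⇒ minus (RR)
  [11:10] rd=2 = R2
  [9:8] rs=1 = R1
[0c] 43 56 → 0x4356
  op=0x4356>>12=0x4 ⇒ andi (RI)
  [11:10] rd=0 = R0
  [9:0] imm=854 = #854
[0e] 16 00 → 0x1600
  op=0x1600>>12=0x1 ⇒ minus (RR)
  [11:10] rd=1 = R1
  [9:8] rs=2 = R2

minus R0, R2; minus R2, R1; andi R0, #854; minus R1, R2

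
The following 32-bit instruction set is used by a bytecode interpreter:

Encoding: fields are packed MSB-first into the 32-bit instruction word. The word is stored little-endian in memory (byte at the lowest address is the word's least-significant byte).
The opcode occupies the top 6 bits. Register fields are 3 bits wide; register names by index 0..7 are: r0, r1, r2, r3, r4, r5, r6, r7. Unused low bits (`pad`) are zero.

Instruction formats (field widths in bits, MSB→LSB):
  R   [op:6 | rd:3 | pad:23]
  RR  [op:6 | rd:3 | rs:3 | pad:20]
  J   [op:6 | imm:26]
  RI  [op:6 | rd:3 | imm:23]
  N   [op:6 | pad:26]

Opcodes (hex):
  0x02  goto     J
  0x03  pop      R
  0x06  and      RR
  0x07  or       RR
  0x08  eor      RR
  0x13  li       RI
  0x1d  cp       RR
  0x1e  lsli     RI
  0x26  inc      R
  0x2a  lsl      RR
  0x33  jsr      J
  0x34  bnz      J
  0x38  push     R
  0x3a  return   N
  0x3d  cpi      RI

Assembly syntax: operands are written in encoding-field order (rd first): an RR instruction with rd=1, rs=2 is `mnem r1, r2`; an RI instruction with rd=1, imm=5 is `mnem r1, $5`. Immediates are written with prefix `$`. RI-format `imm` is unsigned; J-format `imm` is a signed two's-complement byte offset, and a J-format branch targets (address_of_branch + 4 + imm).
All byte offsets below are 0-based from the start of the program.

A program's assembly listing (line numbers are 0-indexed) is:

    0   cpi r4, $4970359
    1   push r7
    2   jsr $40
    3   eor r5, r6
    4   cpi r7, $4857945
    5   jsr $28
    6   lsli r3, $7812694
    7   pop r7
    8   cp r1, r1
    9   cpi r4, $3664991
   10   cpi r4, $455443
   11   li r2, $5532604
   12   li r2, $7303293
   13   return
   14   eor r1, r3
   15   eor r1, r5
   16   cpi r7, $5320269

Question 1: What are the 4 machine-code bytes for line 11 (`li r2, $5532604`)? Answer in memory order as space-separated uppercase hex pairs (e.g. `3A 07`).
BC 6B 54 4D

L11: li op=0x13:6|rd=2:3|imm=5532604:23 ⇒ 0x4d546bbc ⇒ little bc 6b 54 4d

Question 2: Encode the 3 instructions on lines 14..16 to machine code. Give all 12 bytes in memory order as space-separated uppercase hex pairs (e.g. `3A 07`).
00 00 B0 20 00 00 D0 20 4D 2E D1 F7

line 14 (eor): pack op=0x8:6|rd=1:3|rs=3:3|pad=0:20 = 0x20b00000; little→ 00 00 b0 20
line 15 (eor): pack op=0x8:6|rd=1:3|rs=5:3|pad=0:20 = 0x20d00000; little→ 00 00 d0 20
line 16 (cpi): pack op=0x3d:6|rd=7:3|imm=5320269:23 = 0xf7d12e4d; little→ 4d 2e d1 f7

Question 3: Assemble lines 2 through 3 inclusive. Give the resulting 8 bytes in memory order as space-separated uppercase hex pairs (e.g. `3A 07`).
line 2 (jsr): pack op=0x33:6|imm=40:26 = 0xcc000028; little→ 28 00 00 cc
line 3 (eor): pack op=0x8:6|rd=5:3|rs=6:3|pad=0:20 = 0x22e00000; little→ 00 00 e0 22

28 00 00 CC 00 00 E0 22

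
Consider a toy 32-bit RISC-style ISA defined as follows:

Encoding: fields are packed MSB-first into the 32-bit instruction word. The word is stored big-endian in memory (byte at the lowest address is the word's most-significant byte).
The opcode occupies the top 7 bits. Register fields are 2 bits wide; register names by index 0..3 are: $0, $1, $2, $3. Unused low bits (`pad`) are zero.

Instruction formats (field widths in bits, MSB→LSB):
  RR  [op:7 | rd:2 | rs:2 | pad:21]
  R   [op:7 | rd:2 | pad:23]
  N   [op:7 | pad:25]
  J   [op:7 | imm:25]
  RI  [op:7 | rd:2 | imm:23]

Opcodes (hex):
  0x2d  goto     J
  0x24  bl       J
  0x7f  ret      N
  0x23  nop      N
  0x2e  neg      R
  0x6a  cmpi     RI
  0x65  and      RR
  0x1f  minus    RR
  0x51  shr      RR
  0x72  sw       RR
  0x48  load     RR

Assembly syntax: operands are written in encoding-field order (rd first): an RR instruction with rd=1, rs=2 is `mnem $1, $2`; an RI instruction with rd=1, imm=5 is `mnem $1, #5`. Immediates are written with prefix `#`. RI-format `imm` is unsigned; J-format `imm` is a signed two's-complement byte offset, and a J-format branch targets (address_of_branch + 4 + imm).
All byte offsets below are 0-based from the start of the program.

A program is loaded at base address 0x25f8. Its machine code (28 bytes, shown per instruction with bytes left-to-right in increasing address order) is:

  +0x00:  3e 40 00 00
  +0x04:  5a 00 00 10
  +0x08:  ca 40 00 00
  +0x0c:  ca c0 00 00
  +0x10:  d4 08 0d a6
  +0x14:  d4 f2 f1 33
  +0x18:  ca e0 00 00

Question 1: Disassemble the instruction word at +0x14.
cmpi $1, #7532851

@+14  big-endian(d4 f2 f1 33) = 0xd4f2f133
  opcode bits[31:25]=0x6a: cmpi/RI
  rd: (w>>23)&0x3=0x1 → $1
  imm: (w>>0)&0x7fffff=0x72f133 → #7532851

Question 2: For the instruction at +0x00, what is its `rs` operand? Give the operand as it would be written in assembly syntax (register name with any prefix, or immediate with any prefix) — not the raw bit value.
off 0x00: read 3e 40 00 00 as big → 0x3e400000
  op=0x3e400000>>25=0x1f ⇒ minus (RR)
  rd: (w>>23)&0x3=0x0 → $0
  rs: (w>>21)&0x3=0x2 → $2

$2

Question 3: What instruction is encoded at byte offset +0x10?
cmpi $0, #527782

off 0x10: read d4 08 0d a6 as big → 0xd4080da6
  top 7b → 0x6a → cmpi [RI]
  rd: (w>>23)&0x3=0x0 → $0
  imm: (w>>0)&0x7fffff=0x80da6 → #527782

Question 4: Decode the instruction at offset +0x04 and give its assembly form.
goto #16

+0x04: 5a 00 00 10 ⇒ word 0x5a000010 (big)
  opcode bits[31:25]=0x2d: goto/J
  [24:0] imm=16 = #16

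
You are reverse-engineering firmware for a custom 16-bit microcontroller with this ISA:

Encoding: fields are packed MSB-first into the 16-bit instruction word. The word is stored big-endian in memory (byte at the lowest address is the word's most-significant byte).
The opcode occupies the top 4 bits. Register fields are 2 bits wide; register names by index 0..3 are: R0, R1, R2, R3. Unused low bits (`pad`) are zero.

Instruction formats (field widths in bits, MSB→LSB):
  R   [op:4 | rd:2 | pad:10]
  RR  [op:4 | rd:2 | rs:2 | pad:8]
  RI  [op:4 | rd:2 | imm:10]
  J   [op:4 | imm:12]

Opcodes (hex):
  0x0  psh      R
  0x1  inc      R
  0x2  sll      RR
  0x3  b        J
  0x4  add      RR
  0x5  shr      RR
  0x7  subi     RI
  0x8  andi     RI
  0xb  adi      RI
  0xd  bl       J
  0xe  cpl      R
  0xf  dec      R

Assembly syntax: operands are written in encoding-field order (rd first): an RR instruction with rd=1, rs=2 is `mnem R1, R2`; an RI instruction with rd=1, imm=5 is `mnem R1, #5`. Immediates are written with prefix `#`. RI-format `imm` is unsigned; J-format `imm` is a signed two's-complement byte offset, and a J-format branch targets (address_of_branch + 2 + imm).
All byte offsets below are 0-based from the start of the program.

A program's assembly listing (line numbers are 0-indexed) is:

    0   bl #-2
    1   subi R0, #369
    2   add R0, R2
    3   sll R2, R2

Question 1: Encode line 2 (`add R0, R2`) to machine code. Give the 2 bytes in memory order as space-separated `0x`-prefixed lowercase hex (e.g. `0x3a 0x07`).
2. add fields op=0x4:4|rd=0:2|rs=2:2|pad=0:8 → word 4200h → 42 00

0x42 0x00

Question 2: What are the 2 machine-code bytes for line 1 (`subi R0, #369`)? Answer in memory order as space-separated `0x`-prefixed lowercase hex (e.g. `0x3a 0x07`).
line 1 (subi): pack op=0x7:4|rd=0:2|imm=369:10 = 0x7171; big→ 71 71

0x71 0x71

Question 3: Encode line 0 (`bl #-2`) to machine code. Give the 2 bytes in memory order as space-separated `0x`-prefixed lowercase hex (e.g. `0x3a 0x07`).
0. bl fields op=0xd:4|imm=-2:12 → word dffeh → df fe

0xdf 0xfe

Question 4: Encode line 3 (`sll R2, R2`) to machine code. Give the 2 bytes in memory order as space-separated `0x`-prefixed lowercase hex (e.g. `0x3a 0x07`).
line 3 (sll): pack op=0x2:4|rd=2:2|rs=2:2|pad=0:8 = 0x2a00; big→ 2a 00

0x2a 0x00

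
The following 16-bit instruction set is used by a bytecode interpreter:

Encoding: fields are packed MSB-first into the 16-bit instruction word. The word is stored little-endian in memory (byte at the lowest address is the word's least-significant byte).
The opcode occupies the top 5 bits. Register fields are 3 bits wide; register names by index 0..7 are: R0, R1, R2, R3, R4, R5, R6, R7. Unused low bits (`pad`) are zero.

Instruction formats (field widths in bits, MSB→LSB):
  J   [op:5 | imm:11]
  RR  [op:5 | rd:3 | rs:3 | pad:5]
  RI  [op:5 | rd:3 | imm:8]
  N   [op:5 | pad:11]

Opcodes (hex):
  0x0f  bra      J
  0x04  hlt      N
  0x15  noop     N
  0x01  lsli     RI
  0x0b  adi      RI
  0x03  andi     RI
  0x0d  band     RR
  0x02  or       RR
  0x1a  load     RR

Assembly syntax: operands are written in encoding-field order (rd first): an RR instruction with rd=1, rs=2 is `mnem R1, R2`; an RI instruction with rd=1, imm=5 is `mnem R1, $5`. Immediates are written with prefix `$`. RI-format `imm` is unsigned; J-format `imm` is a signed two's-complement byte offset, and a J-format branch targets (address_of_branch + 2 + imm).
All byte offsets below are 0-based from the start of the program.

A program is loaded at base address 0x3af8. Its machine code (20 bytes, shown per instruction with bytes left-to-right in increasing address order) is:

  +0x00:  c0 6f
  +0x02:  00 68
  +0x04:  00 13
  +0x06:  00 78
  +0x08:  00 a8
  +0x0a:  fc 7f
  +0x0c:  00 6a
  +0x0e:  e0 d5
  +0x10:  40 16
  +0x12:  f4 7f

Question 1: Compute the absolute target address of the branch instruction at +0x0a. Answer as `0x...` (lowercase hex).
+0x0a: fc 7f ⇒ word 0x7ffc (little)
  top 5b → 0xf → bra [J]
  [10:0] imm=2044 (s11→-4) = $-4
  target = base 0x3af8 + off 0x0a + 2 + imm -4 = 0x3b00

0x3b00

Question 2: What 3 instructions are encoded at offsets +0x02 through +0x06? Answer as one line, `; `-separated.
band R0, R0; or R3, R0; bra $0

+0x02: 00 68 ⇒ word 0x6800 (little)
  opcode bits[15:11]=0xd: band/RR
  rd@[10:8]=0x0 ⇒ R0
  rs@[7:5]=0x0 ⇒ R0
+0x04: 00 13 ⇒ word 0x1300 (little)
  opcode bits[15:11]=0x2: or/RR
  rd@[10:8]=0x3 ⇒ R3
  rs@[7:5]=0x0 ⇒ R0
+0x06: 00 78 ⇒ word 0x7800 (little)
  opcode bits[15:11]=0xf: bra/J
  imm@[10:0]=0x0 ⇒ $0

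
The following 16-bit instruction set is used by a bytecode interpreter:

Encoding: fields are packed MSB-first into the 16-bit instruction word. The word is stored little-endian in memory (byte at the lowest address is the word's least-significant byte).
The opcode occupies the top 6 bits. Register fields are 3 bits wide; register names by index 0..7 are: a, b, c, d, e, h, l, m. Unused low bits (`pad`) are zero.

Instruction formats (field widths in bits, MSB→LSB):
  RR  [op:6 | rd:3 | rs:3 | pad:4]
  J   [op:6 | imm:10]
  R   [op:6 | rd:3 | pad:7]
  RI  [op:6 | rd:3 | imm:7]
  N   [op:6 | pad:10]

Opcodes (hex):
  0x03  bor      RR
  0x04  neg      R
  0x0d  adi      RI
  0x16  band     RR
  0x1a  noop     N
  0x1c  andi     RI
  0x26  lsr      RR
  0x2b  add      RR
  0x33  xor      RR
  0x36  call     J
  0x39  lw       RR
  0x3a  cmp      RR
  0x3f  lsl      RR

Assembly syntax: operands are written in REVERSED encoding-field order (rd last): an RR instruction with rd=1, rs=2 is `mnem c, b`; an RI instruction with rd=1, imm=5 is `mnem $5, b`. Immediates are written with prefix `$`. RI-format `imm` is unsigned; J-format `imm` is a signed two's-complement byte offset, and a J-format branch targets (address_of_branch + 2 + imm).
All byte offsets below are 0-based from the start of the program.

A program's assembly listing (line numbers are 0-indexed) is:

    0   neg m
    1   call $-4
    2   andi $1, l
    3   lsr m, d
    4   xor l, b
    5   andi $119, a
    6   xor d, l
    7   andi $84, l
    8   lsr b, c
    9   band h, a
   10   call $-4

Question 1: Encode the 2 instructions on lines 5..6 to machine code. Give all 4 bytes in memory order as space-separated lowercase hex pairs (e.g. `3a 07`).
5. andi fields op=0x1c:6|rd=0:3|imm=119:7 → word 7077h → 77 70
6. xor fields op=0x33:6|rd=6:3|rs=3:3|pad=0:4 → word cf30h → 30 cf

77 70 30 cf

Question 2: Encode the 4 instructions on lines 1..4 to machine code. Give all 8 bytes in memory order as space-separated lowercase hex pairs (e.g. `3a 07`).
fc db 01 73 f0 99 e0 cc

1. call fields op=0x36:6|imm=-4:10 → word dbfch → fc db
2. andi fields op=0x1c:6|rd=6:3|imm=1:7 → word 7301h → 01 73
3. lsr fields op=0x26:6|rd=3:3|rs=7:3|pad=0:4 → word 99f0h → f0 99
4. xor fields op=0x33:6|rd=1:3|rs=6:3|pad=0:4 → word cce0h → e0 cc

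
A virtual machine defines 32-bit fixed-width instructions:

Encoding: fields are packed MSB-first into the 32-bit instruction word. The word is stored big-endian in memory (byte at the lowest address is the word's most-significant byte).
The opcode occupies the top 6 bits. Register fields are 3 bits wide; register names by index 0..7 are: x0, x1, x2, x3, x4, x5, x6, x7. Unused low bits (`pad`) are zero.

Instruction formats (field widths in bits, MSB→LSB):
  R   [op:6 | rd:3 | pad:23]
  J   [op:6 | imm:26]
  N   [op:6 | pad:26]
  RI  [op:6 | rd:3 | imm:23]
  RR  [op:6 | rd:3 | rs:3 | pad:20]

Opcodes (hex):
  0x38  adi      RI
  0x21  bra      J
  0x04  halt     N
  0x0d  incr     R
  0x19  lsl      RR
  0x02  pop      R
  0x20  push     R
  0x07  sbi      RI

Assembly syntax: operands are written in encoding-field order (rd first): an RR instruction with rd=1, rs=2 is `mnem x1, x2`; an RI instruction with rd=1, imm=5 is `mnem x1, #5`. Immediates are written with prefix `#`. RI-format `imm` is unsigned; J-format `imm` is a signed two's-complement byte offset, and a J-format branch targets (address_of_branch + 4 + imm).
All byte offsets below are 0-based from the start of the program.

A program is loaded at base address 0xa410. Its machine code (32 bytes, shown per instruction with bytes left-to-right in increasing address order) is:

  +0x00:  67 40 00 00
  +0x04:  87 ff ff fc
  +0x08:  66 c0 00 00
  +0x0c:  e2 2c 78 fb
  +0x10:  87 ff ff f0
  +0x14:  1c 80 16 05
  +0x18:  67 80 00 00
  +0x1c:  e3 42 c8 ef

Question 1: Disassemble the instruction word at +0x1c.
off 0x1c: read e3 42 c8 ef as big → 0xe342c8ef
  op=0xe342c8ef>>26=0x38 ⇒ adi (RI)
  [25:23] rd=6 = x6
  [22:0] imm=4376815 = #4376815

adi x6, #4376815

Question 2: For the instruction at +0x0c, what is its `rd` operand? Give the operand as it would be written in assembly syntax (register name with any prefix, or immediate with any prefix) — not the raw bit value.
[0c] e2 2c 78 fb → 0xe22c78fb
  op=0xe22c78fb>>26=0x38 ⇒ adi (RI)
  rd: (w>>23)&0x7=0x4 → x4
  imm: (w>>0)&0x7fffff=0x2c78fb → #2914555

x4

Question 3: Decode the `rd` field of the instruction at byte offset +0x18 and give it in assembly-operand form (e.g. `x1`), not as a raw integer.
+0x18: 67 80 00 00 ⇒ word 0x67800000 (big)
  op=0x67800000>>26=0x19 ⇒ lsl (RR)
  [25:23] rd=7 = x7
  [22:20] rs=0 = x0

x7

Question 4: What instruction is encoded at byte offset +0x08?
+0x08: 66 c0 00 00 ⇒ word 0x66c00000 (big)
  opcode bits[31:26]=0x19: lsl/RR
  rd@[25:23]=0x5 ⇒ x5
  rs@[22:20]=0x4 ⇒ x4

lsl x5, x4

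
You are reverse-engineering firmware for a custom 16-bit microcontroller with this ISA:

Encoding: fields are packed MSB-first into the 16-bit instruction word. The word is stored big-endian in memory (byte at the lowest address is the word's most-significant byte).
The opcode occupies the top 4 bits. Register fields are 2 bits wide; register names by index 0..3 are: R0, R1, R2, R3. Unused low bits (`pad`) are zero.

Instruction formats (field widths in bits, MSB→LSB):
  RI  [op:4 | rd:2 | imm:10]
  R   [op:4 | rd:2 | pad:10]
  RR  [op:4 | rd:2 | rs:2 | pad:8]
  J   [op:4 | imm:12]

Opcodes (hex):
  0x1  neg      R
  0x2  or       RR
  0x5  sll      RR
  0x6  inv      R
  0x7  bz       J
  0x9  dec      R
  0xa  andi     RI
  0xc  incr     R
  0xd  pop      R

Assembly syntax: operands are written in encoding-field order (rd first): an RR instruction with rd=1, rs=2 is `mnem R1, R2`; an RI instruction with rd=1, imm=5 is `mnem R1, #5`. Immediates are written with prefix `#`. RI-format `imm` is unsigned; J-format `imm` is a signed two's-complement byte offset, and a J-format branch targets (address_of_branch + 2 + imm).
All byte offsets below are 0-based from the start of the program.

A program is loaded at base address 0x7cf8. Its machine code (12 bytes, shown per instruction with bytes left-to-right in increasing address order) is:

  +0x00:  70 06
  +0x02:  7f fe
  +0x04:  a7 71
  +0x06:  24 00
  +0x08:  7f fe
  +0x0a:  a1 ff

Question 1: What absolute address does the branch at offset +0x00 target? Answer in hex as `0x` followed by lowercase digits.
0x7d00

+0x00: 70 06 ⇒ word 0x7006 (big)
  op=0x7006>>12=0x7 ⇒ bz (J)
  imm@[11:0]=0x6 ⇒ #6
  target = base 0x7cf8 + off 0x00 + 2 + imm 6 = 0x7d00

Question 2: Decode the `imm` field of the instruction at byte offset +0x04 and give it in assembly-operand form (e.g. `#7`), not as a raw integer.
#881

off 0x04: read a7 71 as big → 0xa771
  top 4b → 0xa → andi [RI]
  [11:10] rd=1 = R1
  [9:0] imm=881 = #881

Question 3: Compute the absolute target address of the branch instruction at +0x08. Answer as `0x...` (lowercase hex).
0x7d00

off 0x08: read 7f fe as big → 0x7ffe
  top 4b → 0x7 → bz [J]
  imm@[11:0]=0xffe (s12→-2) ⇒ #-2
  target = base 0x7cf8 + off 0x08 + 2 + imm -2 = 0x7d00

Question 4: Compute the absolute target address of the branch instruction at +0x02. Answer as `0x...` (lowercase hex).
0x7cfa

@+02  big-endian(7f fe) = 0x7ffe
  opcode bits[15:12]=0x7: bz/J
  imm: (w>>0)&0xfff=0xffe (s12→-2) → #-2
  target = base 0x7cf8 + off 0x02 + 2 + imm -2 = 0x7cfa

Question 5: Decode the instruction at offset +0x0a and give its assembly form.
andi R0, #511

[0a] a1 ff → 0xa1ff
  op=0xa1ff>>12=0xa ⇒ andi (RI)
  rd@[11:10]=0x0 ⇒ R0
  imm@[9:0]=0x1ff ⇒ #511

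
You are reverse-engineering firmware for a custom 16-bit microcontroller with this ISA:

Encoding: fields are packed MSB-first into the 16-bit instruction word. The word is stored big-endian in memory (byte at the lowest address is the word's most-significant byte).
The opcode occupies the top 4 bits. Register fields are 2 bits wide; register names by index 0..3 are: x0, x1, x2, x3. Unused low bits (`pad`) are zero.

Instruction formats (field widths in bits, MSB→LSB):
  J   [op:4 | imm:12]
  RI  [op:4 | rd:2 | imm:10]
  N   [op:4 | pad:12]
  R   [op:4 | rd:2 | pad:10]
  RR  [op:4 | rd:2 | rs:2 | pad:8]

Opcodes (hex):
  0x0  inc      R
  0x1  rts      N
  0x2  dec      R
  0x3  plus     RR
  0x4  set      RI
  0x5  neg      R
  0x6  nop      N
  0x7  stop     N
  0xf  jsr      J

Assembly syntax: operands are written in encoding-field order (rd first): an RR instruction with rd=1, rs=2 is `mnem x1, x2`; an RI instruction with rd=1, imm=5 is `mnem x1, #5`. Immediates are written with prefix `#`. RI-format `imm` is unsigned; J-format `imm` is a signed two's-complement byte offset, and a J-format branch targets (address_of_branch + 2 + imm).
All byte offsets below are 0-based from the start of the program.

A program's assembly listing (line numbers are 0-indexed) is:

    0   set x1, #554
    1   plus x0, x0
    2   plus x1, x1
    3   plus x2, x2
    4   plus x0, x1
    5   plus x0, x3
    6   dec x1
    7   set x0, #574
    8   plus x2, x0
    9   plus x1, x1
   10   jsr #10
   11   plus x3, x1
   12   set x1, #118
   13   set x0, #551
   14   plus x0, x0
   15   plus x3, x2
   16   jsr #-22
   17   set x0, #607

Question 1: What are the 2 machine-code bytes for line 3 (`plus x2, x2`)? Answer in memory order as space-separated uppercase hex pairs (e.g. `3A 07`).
3A 00

L3: plus op=0x3:4|rd=2:2|rs=2:2|pad=0:8 ⇒ 0x3a00 ⇒ big 3a 00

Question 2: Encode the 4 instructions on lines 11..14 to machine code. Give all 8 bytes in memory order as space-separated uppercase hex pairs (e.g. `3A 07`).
11. plus fields op=0x3:4|rd=3:2|rs=1:2|pad=0:8 → word 3d00h → 3d 00
12. set fields op=0x4:4|rd=1:2|imm=118:10 → word 4476h → 44 76
13. set fields op=0x4:4|rd=0:2|imm=551:10 → word 4227h → 42 27
14. plus fields op=0x3:4|rd=0:2|rs=0:2|pad=0:8 → word 3000h → 30 00

3D 00 44 76 42 27 30 00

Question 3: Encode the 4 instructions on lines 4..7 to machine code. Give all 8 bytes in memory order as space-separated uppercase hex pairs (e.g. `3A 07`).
31 00 33 00 24 00 42 3E

line 4 (plus): pack op=0x3:4|rd=0:2|rs=1:2|pad=0:8 = 0x3100; big→ 31 00
line 5 (plus): pack op=0x3:4|rd=0:2|rs=3:2|pad=0:8 = 0x3300; big→ 33 00
line 6 (dec): pack op=0x2:4|rd=1:2|pad=0:10 = 0x2400; big→ 24 00
line 7 (set): pack op=0x4:4|rd=0:2|imm=574:10 = 0x423e; big→ 42 3e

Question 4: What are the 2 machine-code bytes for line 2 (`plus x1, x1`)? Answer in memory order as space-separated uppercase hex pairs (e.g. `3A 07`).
2. plus fields op=0x3:4|rd=1:2|rs=1:2|pad=0:8 → word 3500h → 35 00

35 00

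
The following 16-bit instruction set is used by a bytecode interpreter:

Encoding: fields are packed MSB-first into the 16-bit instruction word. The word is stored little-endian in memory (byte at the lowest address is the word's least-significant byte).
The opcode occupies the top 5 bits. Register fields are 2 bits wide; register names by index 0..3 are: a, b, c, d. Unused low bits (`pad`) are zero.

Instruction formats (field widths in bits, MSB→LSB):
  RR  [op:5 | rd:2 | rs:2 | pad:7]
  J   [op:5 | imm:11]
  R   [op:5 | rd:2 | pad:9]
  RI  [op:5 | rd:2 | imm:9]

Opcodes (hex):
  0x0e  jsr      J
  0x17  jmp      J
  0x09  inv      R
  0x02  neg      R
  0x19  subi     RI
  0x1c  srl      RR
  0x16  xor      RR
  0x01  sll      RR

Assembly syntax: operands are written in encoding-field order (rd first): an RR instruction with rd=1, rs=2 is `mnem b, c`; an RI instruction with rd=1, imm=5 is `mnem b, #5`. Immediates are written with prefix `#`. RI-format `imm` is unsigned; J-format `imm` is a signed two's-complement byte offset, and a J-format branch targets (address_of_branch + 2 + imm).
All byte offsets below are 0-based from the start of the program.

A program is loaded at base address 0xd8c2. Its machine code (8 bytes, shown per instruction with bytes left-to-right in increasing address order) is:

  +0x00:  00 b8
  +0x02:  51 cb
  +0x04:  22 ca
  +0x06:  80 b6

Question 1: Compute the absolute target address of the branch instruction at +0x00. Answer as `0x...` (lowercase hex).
0xd8c4

[00] 00 b8 → 0xb800
  op=0xb800>>11=0x17 ⇒ jmp (J)
  imm@[10:0]=0x0 ⇒ #0
  target = base 0xd8c2 + off 0x00 + 2 + imm 0 = 0xd8c4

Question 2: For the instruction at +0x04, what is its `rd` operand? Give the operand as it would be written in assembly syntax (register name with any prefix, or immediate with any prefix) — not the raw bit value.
b

@+04  little-endian(22 ca) = 0xca22
  op=0xca22>>11=0x19 ⇒ subi (RI)
  rd@[10:9]=0x1 ⇒ b
  imm@[8:0]=0x22 ⇒ #34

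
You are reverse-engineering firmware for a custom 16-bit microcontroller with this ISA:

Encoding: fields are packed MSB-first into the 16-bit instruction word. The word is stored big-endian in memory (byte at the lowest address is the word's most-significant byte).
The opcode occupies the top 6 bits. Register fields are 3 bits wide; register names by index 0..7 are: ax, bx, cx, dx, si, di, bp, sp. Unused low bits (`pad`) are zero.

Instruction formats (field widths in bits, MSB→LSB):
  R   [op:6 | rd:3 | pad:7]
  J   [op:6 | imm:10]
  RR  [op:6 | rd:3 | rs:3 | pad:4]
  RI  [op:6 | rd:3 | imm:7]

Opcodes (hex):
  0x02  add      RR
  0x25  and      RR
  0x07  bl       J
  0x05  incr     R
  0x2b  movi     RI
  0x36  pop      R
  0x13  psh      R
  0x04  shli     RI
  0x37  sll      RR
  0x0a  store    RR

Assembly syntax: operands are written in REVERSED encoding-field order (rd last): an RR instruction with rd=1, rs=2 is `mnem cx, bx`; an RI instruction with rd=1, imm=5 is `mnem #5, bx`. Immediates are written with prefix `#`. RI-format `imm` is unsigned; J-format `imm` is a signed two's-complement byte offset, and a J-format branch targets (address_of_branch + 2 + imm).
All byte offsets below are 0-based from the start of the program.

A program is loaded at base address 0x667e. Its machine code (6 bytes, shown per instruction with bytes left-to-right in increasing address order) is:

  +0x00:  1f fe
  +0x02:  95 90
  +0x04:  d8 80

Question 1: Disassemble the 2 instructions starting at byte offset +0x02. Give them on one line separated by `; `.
@+02  big-endian(95 90) = 0x9590
  top 6b → 0x25 → and [RR]
  rd@[9:7]=0x3 ⇒ dx
  rs@[6:4]=0x1 ⇒ bx
@+04  big-endian(d8 80) = 0xd880
  top 6b → 0x36 → pop [R]
  rd@[9:7]=0x1 ⇒ bx

and bx, dx; pop bx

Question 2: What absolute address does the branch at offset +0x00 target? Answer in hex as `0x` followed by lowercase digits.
[00] 1f fe → 0x1ffe
  top 6b → 0x7 → bl [J]
  imm@[9:0]=0x3fe (s10→-2) ⇒ #-2
  target = base 0x667e + off 0x00 + 2 + imm -2 = 0x667e

0x667e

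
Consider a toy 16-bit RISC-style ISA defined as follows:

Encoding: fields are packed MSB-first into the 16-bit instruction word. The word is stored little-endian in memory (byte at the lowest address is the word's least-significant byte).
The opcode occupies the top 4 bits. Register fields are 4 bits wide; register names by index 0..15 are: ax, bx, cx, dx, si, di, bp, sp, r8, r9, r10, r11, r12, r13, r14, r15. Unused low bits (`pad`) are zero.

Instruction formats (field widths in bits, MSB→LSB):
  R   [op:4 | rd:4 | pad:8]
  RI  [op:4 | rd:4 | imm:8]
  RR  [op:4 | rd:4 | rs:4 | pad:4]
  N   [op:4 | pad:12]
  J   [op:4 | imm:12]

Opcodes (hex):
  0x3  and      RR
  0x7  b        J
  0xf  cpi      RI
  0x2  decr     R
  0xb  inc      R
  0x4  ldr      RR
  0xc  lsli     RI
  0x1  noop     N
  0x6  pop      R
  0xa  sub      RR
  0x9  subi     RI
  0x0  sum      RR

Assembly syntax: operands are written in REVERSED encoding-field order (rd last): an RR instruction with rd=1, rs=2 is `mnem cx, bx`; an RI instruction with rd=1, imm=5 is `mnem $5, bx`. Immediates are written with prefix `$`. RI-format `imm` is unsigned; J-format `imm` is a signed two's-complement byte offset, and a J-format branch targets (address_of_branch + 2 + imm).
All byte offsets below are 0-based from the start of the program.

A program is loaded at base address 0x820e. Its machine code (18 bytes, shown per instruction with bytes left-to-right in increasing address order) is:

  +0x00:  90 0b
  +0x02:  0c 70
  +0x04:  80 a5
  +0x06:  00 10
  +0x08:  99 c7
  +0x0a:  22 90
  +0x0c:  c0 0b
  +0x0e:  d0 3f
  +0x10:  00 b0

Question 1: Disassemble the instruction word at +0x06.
[06] 00 10 → 0x1000
  op=0x1000>>12=0x1 ⇒ noop (N)

noop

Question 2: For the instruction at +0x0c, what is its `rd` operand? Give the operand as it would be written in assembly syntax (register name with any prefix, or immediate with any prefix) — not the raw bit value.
r11

off 0x0c: read c0 0b as little → 0x0bc0
  op=0x0bc0>>12=0x0 ⇒ sum (RR)
  rd@[11:8]=0xb ⇒ r11
  rs@[7:4]=0xc ⇒ r12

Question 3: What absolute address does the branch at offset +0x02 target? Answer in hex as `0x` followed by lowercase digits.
0x821e

@+02  little-endian(0c 70) = 0x700c
  op=0x700c>>12=0x7 ⇒ b (J)
  imm: (w>>0)&0xfff=0xc → $12
  target = base 0x820e + off 0x02 + 2 + imm 12 = 0x821e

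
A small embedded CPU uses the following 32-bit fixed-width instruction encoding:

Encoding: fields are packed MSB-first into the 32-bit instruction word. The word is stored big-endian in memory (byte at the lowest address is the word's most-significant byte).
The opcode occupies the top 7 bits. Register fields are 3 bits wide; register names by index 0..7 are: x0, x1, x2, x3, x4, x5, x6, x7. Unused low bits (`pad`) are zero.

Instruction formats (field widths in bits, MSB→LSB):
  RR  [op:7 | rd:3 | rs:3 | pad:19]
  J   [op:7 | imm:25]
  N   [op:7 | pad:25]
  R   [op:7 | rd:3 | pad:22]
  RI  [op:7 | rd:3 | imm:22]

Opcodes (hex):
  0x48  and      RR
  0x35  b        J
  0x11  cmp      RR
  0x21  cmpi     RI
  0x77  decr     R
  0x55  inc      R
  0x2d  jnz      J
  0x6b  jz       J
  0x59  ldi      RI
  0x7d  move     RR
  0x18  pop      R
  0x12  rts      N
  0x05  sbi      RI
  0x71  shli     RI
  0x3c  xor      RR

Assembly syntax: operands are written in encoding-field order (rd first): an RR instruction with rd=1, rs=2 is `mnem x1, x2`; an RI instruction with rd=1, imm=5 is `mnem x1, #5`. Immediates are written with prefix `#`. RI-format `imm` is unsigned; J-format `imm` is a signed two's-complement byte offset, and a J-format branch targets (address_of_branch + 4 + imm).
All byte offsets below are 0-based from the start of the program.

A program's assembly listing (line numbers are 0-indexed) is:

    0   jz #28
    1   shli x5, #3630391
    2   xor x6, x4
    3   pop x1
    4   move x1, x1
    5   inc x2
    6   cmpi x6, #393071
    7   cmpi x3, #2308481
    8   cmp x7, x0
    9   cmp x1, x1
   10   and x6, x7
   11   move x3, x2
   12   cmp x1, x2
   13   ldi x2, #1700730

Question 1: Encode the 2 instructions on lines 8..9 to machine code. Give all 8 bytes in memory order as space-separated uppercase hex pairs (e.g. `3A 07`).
23 C0 00 00 22 48 00 00

line 8 (cmp): pack op=0x11:7|rd=7:3|rs=0:3|pad=0:19 = 0x23c00000; big→ 23 c0 00 00
line 9 (cmp): pack op=0x11:7|rd=1:3|rs=1:3|pad=0:19 = 0x22480000; big→ 22 48 00 00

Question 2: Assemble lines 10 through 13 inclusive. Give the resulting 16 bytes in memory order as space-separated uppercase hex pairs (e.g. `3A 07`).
L10: and op=0x48:7|rd=6:3|rs=7:3|pad=0:19 ⇒ 0x91b80000 ⇒ big 91 b8 00 00
L11: move op=0x7d:7|rd=3:3|rs=2:3|pad=0:19 ⇒ 0xfad00000 ⇒ big fa d0 00 00
L12: cmp op=0x11:7|rd=1:3|rs=2:3|pad=0:19 ⇒ 0x22500000 ⇒ big 22 50 00 00
L13: ldi op=0x59:7|rd=2:3|imm=1700730:22 ⇒ 0xb299f37a ⇒ big b2 99 f3 7a

91 B8 00 00 FA D0 00 00 22 50 00 00 B2 99 F3 7A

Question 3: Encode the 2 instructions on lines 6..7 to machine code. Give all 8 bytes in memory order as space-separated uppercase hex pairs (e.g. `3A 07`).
line 6 (cmpi): pack op=0x21:7|rd=6:3|imm=393071:22 = 0x4385ff6f; big→ 43 85 ff 6f
line 7 (cmpi): pack op=0x21:7|rd=3:3|imm=2308481:22 = 0x42e33981; big→ 42 e3 39 81

43 85 FF 6F 42 E3 39 81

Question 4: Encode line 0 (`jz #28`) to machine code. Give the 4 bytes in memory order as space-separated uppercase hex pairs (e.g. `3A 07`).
L0: jz op=0x6b:7|imm=28:25 ⇒ 0xd600001c ⇒ big d6 00 00 1c

D6 00 00 1C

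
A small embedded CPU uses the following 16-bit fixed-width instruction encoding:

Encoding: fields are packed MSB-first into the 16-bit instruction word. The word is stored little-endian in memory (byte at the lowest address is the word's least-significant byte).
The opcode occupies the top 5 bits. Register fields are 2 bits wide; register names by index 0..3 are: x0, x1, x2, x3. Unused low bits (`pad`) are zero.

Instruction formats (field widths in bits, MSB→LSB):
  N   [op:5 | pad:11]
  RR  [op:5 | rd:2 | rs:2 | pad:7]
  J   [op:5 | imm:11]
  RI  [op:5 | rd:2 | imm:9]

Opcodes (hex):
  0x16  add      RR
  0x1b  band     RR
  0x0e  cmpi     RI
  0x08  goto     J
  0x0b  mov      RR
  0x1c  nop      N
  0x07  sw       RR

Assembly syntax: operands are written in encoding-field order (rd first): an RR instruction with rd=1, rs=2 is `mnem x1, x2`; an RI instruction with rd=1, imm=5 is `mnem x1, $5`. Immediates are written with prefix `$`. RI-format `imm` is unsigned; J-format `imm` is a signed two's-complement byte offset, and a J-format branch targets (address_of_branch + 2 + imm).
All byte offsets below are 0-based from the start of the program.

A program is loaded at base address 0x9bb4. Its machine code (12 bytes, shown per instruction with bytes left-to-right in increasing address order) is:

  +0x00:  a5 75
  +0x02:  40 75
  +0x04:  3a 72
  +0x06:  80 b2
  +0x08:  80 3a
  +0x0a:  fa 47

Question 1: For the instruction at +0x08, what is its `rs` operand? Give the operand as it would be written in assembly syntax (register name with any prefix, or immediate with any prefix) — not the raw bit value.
@+08  little-endian(80 3a) = 0x3a80
  opcode bits[15:11]=0x7: sw/RR
  rd: (w>>9)&0x3=0x1 → x1
  rs: (w>>7)&0x3=0x1 → x1

x1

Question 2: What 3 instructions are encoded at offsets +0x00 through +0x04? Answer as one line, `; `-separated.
@+00  little-endian(a5 75) = 0x75a5
  top 5b → 0xe → cmpi [RI]
  rd@[10:9]=0x2 ⇒ x2
  imm@[8:0]=0x1a5 ⇒ $421
@+02  little-endian(40 75) = 0x7540
  top 5b → 0xe → cmpi [RI]
  rd@[10:9]=0x2 ⇒ x2
  imm@[8:0]=0x140 ⇒ $320
@+04  little-endian(3a 72) = 0x723a
  top 5b → 0xe → cmpi [RI]
  rd@[10:9]=0x1 ⇒ x1
  imm@[8:0]=0x3a ⇒ $58

cmpi x2, $421; cmpi x2, $320; cmpi x1, $58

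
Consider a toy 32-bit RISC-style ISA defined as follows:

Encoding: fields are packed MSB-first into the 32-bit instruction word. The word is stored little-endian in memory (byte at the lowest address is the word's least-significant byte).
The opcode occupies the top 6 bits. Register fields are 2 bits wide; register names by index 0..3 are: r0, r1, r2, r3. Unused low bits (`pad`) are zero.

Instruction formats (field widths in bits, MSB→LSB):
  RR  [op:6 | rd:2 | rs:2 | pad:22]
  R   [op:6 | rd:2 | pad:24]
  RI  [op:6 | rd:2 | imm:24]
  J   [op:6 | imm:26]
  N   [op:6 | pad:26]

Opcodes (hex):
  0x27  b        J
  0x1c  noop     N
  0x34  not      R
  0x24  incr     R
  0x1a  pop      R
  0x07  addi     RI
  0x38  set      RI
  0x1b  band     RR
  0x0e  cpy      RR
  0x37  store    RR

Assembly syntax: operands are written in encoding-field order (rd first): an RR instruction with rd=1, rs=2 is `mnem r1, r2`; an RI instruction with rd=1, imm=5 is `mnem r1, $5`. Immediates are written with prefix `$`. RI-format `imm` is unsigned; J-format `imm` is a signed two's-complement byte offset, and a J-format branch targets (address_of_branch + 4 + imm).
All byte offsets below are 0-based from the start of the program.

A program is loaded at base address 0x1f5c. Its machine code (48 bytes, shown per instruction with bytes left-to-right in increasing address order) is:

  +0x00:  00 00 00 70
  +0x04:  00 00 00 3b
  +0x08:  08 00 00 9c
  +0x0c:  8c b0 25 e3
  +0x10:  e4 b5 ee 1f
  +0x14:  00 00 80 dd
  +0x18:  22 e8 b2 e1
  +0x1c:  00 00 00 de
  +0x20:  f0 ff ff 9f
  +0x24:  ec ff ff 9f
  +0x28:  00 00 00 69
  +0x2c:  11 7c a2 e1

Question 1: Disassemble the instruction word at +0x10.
[10] e4 b5 ee 1f → 0x1feeb5e4
  top 6b → 0x7 → addi [RI]
  rd@[25:24]=0x3 ⇒ r3
  imm@[23:0]=0xeeb5e4 ⇒ $15644132

addi r3, $15644132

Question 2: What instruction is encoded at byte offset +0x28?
pop r1

@+28  little-endian(00 00 00 69) = 0x69000000
  opcode bits[31:26]=0x1a: pop/R
  rd@[25:24]=0x1 ⇒ r1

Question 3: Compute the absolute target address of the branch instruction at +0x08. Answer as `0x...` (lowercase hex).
0x1f70

off 0x08: read 08 00 00 9c as little → 0x9c000008
  top 6b → 0x27 → b [J]
  imm: (w>>0)&0x3ffffff=0x8 → $8
  target = base 0x1f5c + off 0x08 + 4 + imm 8 = 0x1f70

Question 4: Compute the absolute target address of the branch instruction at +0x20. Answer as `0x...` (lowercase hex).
0x1f70

off 0x20: read f0 ff ff 9f as little → 0x9ffffff0
  op=0x9ffffff0>>26=0x27 ⇒ b (J)
  [25:0] imm=67108848 (s26→-16) = $-16
  target = base 0x1f5c + off 0x20 + 4 + imm -16 = 0x1f70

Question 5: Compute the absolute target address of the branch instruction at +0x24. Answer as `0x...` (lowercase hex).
off 0x24: read ec ff ff 9f as little → 0x9fffffec
  opcode bits[31:26]=0x27: b/J
  imm@[25:0]=0x3ffffec (s26→-20) ⇒ $-20
  target = base 0x1f5c + off 0x24 + 4 + imm -20 = 0x1f70

0x1f70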